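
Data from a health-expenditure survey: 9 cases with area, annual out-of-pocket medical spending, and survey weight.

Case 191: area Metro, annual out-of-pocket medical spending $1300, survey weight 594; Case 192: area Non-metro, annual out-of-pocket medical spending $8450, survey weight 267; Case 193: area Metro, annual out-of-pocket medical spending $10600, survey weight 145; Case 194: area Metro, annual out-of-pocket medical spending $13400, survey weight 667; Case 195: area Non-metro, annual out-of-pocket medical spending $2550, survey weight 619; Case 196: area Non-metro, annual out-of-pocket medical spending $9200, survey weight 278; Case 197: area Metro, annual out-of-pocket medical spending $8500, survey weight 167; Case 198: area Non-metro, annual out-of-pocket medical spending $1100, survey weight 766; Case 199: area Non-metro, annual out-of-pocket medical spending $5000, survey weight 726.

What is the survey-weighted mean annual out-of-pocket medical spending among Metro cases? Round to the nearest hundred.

8100

Metro rows: 191, 193, 194, 197
Weighted sum = 1300×594 + 10600×145 + 13400×667 + 8500×167
  = 772200 + 1537000 + 8937800 + 1419500 = 12666500
Sum of weights = 1573
Weighted mean = 12666500 / 1573 = 8052.4476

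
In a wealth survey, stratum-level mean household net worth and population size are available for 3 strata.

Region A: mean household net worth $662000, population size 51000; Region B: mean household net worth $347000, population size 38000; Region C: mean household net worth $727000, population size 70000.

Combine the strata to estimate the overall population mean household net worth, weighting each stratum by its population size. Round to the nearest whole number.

Σ Nₕ·x̄ₕ = 662000×51000 + 347000×38000 + 727000×70000
  = 33762000000 + 13186000000 + 50890000000 = 97838000000
Σ Nₕ = 51000 + 38000 + 70000 = 159000
Overall mean = 97838000000 / 159000 = 615333.33

615333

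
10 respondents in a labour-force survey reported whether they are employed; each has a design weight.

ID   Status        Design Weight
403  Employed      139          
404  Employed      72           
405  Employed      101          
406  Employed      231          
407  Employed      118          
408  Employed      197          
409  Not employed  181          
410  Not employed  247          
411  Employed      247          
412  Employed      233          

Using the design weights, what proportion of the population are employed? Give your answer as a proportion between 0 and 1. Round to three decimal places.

Sum of weights for 'Employed' = 139 + 72 + 101 + 231 + 118 + 197 + 247 + 233 = 1338
Total weight = 139 + 72 + 101 + 231 + 118 + 197 + 181 + 247 + 247 + 233 = 1766
Weighted proportion = 1338 / 1766 = 0.75764439

0.758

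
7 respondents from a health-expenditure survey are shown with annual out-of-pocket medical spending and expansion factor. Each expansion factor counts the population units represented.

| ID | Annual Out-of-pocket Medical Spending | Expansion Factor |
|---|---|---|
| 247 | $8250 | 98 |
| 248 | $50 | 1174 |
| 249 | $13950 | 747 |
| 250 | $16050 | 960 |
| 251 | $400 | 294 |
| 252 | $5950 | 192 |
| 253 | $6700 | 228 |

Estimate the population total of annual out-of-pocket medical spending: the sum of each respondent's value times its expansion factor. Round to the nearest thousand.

Weighted total = 29483450

29483000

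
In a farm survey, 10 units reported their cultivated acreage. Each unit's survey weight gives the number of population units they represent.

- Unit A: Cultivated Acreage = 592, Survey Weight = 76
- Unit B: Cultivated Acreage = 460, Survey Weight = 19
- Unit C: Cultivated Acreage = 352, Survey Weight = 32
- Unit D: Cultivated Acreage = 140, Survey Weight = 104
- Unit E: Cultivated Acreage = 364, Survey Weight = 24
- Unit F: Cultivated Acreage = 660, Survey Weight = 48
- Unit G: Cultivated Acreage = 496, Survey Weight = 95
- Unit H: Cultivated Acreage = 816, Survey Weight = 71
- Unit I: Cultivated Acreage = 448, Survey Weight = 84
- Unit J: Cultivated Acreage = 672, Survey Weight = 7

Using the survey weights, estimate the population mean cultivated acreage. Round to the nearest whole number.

477

Weighted sum = 592×76 + 460×19 + 352×32 + 140×104 + 364×24 + 660×48 + 496×95 + 816×71 + 448×84 + 672×7
  = 44992 + 8740 + 11264 + 14560 + 8736 + 31680 + 47120 + 57936 + 37632 + 4704 = 267364
Sum of weights = 76 + 19 + 32 + 104 + 24 + 48 + 95 + 71 + 84 + 7 = 560
Weighted mean = 267364 / 560 = 477.43571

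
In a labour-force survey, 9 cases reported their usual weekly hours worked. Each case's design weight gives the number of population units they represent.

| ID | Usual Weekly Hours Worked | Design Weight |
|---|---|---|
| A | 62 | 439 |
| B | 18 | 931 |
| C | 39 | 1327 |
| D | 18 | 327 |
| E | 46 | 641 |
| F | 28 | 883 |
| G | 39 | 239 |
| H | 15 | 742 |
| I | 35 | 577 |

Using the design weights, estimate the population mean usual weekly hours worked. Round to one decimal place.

Weighted sum = 196471
Sum of weights = 439 + 931 + 1327 + 327 + 641 + 883 + 239 + 742 + 577 = 6106
Weighted mean = 196471 / 6106 = 32.176711

32.2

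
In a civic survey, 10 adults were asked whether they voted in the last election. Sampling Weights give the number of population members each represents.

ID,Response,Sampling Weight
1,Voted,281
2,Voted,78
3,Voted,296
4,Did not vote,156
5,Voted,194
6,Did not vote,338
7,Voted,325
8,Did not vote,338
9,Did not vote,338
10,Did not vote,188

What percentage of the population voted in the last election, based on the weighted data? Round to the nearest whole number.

Sum of weights for 'Voted' = 281 + 78 + 296 + 194 + 325 = 1174
Total weight = 281 + 78 + 296 + 156 + 194 + 338 + 325 + 338 + 338 + 188 = 2532
Weighted proportion = 1174 / 2532 = 0.46366509 → 46.366509%

46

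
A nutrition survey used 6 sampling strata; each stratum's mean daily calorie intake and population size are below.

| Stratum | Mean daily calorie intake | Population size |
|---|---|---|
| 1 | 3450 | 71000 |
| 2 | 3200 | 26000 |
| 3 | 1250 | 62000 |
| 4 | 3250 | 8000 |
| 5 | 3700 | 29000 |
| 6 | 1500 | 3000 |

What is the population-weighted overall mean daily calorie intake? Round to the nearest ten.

2730

Σ Nₕ·x̄ₕ = 3450×71000 + 3200×26000 + 1250×62000 + 3250×8000 + 3700×29000 + 1500×3000
  = 244950000 + 83200000 + 77500000 + 26000000 + 107300000 + 4500000 = 543450000
Σ Nₕ = 71000 + 26000 + 62000 + 8000 + 29000 + 3000 = 199000
Overall mean = 543450000 / 199000 = 2730.9045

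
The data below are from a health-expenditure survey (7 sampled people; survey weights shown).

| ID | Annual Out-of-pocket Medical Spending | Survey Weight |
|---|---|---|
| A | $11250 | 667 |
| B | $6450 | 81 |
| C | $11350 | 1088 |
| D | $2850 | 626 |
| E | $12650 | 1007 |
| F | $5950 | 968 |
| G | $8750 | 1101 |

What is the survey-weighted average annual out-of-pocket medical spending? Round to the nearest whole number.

9081

Weighted sum = 11250×667 + 6450×81 + 11350×1088 + 2850×626 + 12650×1007 + 5950×968 + 8750×1101
  = 7503750 + 522450 + 12348800 + 1784100 + 12738550 + 5759600 + 9633750 = 50291000
Sum of weights = 667 + 81 + 1088 + 626 + 1007 + 968 + 1101 = 5538
Weighted mean = 50291000 / 5538 = 9081.0762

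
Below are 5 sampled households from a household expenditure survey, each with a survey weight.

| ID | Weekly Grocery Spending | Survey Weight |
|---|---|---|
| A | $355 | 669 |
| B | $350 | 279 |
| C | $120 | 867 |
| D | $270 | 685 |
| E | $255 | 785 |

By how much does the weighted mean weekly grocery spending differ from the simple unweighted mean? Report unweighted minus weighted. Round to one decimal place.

Unweighted sum = 355 + 350 + 120 + 270 + 255 = 1350
Unweighted mean = 1350 / 5 = 270
Weighted sum = 355×669 + 350×279 + 120×867 + 270×685 + 255×785
  = 824310
Sum of weights = 669 + 279 + 867 + 685 + 785 = 3285
Weighted mean = 824310 / 3285 = 250.93151
Difference (unweighted minus weighted) = 19.068493

19.1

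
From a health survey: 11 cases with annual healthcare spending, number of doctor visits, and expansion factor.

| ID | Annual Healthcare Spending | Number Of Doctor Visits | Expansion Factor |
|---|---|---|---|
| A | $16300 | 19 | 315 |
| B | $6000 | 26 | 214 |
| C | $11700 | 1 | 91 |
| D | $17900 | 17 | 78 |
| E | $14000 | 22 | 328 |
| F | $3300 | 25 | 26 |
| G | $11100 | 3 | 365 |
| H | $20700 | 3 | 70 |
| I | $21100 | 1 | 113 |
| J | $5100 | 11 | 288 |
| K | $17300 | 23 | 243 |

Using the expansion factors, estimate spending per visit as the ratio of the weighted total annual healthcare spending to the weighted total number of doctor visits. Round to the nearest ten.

Σ wᵢ·y = 16300×315 + 6000×214 + 11700×91 + 17900×78 + 14000×328 + 3300×26 + 11100×365 + 20700×70 + 21100×113 + 5100×288 + 17300×243
  = 5134500 + 1284000 + 1064700 + 1396200 + 4592000 + 85800 + 4051500 + 1449000 + 2384300 + 1468800 + 4203900 = 27114700
Σ wᵢ·x = 19×315 + 26×214 + 1×91 + 17×78 + 22×328 + 25×26 + 3×365 + 3×70 + 1×113 + 11×288 + 23×243
  = 5985 + 5564 + 91 + 1326 + 7216 + 650 + 1095 + 210 + 113 + 3168 + 5589 = 31007
Ratio = 27114700 / 31007 = 874.47028

870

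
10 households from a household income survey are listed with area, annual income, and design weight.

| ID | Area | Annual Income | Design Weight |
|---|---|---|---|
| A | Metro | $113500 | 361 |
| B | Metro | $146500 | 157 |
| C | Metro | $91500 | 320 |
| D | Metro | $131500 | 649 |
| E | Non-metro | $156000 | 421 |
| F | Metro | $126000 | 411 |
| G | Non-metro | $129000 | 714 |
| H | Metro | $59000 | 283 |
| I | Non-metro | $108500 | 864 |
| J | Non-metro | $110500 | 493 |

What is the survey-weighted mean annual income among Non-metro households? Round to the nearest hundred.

Non-metro rows: E, G, I, J
Weighted sum = 156000×421 + 129000×714 + 108500×864 + 110500×493
  = 65676000 + 92106000 + 93744000 + 54476500 = 306002500
Sum of weights = 421 + 714 + 864 + 493 = 2492
Weighted mean = 306002500 / 2492 = 122793.94

122800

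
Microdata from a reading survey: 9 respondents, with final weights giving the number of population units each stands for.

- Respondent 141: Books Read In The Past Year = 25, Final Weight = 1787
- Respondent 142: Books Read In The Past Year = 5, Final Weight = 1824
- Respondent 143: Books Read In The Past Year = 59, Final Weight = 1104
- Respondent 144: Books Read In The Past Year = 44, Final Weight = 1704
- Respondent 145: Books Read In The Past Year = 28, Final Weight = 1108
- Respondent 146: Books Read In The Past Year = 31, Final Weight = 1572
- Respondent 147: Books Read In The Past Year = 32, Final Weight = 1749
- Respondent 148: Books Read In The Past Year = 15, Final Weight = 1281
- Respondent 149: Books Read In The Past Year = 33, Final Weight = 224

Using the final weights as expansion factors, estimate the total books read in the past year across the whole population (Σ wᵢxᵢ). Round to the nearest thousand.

Weighted total = 25×1787 + 5×1824 + 59×1104 + 44×1704 + 28×1108 + 31×1572 + 32×1749 + 15×1281 + 33×224
  = 44675 + 9120 + 65136 + 74976 + 31024 + 48732 + 55968 + 19215 + 7392 = 356238

356000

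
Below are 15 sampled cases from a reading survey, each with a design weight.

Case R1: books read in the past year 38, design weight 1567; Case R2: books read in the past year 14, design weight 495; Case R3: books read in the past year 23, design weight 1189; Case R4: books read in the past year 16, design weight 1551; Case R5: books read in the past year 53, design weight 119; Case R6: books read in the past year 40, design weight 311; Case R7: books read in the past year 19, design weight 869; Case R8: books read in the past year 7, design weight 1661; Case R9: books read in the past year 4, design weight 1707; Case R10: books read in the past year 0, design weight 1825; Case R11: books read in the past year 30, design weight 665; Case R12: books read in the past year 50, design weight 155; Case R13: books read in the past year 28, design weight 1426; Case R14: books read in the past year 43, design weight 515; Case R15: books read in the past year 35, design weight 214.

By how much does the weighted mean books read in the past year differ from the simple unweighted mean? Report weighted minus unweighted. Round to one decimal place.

Unweighted sum = 400
Unweighted mean = 400 / 15 = 26.666667
Weighted sum = 269615
Sum of weights = 14269
Weighted mean = 269615 / 14269 = 18.895157
Difference (weighted minus unweighted) = -7.7715093

-7.8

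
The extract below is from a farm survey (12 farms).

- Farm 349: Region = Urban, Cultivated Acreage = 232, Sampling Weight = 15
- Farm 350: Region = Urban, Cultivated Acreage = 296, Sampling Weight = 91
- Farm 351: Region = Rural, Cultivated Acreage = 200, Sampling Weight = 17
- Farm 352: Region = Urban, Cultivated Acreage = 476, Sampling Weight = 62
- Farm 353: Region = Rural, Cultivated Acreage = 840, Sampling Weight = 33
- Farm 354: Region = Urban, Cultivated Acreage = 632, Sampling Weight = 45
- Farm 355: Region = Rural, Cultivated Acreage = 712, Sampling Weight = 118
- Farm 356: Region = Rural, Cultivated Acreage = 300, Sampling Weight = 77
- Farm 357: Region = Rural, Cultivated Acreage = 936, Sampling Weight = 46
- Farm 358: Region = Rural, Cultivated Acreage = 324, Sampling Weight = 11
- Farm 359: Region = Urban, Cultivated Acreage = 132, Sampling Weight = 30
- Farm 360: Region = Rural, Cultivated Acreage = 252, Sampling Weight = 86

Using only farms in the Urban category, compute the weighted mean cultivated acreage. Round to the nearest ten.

Urban rows: 349, 350, 352, 354, 359
Weighted sum = 232×15 + 296×91 + 476×62 + 632×45 + 132×30
  = 3480 + 26936 + 29512 + 28440 + 3960 = 92328
Sum of weights = 243
Weighted mean = 92328 / 243 = 379.95062

380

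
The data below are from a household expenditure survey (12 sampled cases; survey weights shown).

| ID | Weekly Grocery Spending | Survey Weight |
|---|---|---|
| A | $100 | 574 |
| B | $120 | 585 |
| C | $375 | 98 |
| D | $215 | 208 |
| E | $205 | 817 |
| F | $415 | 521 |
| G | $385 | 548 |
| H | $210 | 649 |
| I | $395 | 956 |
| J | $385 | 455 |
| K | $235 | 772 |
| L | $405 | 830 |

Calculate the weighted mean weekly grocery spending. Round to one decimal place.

Weighted sum = 100×574 + 120×585 + 375×98 + 215×208 + 205×817 + 415×521 + 385×548 + 210×649 + 395×956 + 385×455 + 235×772 + 405×830
  = 57400 + 70200 + 36750 + 44720 + 167485 + 216215 + 210980 + 136290 + 377620 + 175175 + 181420 + 336150 = 2010405
Sum of weights = 7013
Weighted mean = 2010405 / 7013 = 286.66833

286.7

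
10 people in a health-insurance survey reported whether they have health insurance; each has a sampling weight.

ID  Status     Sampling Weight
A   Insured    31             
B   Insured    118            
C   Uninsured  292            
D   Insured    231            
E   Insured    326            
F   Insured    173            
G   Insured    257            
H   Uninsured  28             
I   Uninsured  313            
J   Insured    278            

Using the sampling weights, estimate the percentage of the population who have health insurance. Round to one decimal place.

69.1

Sum of weights for 'Insured' = 31 + 118 + 231 + 326 + 173 + 257 + 278 = 1414
Total weight = 31 + 118 + 292 + 231 + 326 + 173 + 257 + 28 + 313 + 278 = 2047
Weighted proportion = 1414 / 2047 = 0.69076698 → 69.076698%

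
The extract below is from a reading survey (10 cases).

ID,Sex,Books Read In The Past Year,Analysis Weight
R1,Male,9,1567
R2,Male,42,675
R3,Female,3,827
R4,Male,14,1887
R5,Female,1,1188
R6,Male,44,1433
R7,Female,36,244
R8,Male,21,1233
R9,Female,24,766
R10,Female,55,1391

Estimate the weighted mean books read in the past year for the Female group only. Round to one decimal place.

Female rows: R3, R5, R7, R9, R10
Weighted sum = 3×827 + 1×1188 + 36×244 + 24×766 + 55×1391
  = 107342
Sum of weights = 827 + 1188 + 244 + 766 + 1391 = 4416
Weighted mean = 107342 / 4416 = 24.307518

24.3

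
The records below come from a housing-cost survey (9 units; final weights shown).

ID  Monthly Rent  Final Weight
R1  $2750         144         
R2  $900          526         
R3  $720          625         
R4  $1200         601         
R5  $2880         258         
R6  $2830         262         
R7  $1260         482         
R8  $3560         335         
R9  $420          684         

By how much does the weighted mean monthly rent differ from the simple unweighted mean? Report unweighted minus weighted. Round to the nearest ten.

Unweighted sum = 2750 + 900 + 720 + 1200 + 2880 + 2830 + 1260 + 3560 + 420 = 16520
Unweighted mean = 16520 / 9 = 1835.5556
Weighted sum = 2750×144 + 900×526 + 720×625 + 1200×601 + 2880×258 + 2830×262 + 1260×482 + 3560×335 + 420×684
  = 396000 + 473400 + 450000 + 721200 + 743040 + 741460 + 607320 + 1192600 + 287280 = 5612300
Sum of weights = 3917
Weighted mean = 5612300 / 3917 = 1432.8057
Difference (unweighted minus weighted) = 402.74984

400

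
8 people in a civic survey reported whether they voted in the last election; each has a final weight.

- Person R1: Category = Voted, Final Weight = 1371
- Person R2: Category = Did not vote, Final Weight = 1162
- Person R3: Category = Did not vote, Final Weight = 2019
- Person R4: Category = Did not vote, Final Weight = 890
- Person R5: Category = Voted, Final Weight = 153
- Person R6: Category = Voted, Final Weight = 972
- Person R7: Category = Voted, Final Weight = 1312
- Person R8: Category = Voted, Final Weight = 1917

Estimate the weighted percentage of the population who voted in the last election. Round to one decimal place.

58.4

Sum of weights for 'Voted' = 1371 + 153 + 972 + 1312 + 1917 = 5725
Total weight = 1371 + 1162 + 2019 + 890 + 153 + 972 + 1312 + 1917 = 9796
Weighted proportion = 5725 / 9796 = 0.58442221 → 58.442221%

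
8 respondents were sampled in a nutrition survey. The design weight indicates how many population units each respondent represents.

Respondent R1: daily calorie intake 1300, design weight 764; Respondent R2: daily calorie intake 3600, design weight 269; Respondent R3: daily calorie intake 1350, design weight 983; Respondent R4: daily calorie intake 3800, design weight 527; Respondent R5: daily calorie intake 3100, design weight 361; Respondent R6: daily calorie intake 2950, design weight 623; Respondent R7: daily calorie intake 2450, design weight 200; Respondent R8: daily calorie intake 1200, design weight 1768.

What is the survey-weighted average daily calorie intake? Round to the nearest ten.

1980

Weighted sum = 1300×764 + 3600×269 + 1350×983 + 3800×527 + 3100×361 + 2950×623 + 2450×200 + 1200×1768
  = 10859800
Sum of weights = 764 + 269 + 983 + 527 + 361 + 623 + 200 + 1768 = 5495
Weighted mean = 10859800 / 5495 = 1976.3057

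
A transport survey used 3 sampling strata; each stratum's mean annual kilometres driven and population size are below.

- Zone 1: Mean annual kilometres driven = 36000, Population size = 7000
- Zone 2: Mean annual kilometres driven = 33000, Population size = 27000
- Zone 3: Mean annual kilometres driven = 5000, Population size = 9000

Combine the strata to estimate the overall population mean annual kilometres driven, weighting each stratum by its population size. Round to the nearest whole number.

27628

Σ Nₕ·x̄ₕ = 36000×7000 + 33000×27000 + 5000×9000
  = 252000000 + 891000000 + 45000000 = 1188000000
Σ Nₕ = 7000 + 27000 + 9000 = 43000
Overall mean = 1188000000 / 43000 = 27627.907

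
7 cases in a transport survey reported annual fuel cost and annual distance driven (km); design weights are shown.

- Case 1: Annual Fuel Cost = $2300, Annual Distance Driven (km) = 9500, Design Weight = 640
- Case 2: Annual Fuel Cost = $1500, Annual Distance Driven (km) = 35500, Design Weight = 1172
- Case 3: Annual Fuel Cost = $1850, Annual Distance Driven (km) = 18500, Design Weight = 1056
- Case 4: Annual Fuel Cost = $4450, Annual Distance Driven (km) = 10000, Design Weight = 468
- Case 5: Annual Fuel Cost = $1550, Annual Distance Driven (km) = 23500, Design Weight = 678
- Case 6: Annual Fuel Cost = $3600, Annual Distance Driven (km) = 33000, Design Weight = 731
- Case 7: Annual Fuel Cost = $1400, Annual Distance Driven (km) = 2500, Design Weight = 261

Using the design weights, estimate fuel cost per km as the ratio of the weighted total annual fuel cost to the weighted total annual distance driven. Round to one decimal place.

0.1

Σ wᵢ·y = 2300×640 + 1500×1172 + 1850×1056 + 4450×468 + 1550×678 + 3600×731 + 1400×261
  = 1472000 + 1758000 + 1953600 + 2082600 + 1050900 + 2631600 + 365400 = 11314100
Σ wᵢ·x = 9500×640 + 35500×1172 + 18500×1056 + 10000×468 + 23500×678 + 33000×731 + 2500×261
  = 6080000 + 41606000 + 19536000 + 4680000 + 15933000 + 24123000 + 652500 = 112610500
Ratio = 11314100 / 112610500 = 0.10047109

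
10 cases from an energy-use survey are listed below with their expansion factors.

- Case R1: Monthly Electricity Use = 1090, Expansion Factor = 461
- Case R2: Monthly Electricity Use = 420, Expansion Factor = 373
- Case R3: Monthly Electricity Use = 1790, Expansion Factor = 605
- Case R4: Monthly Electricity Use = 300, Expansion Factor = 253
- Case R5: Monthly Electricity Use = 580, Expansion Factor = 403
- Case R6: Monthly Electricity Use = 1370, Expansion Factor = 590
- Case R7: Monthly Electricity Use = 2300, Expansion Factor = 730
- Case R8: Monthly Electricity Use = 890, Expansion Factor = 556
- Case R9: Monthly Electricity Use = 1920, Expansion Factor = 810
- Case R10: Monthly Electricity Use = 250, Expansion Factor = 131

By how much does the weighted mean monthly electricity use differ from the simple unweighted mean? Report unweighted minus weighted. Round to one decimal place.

-257.1

Unweighted sum = 1090 + 420 + 1790 + 300 + 580 + 1370 + 2300 + 890 + 1920 + 250 = 10910
Unweighted mean = 10910 / 10 = 1091
Weighted sum = 1090×461 + 420×373 + 1790×605 + 300×253 + 580×403 + 1370×590 + 2300×730 + 890×556 + 1920×810 + 250×131
  = 6621830
Sum of weights = 4912
Weighted mean = 6621830 / 4912 = 1348.0924
Difference (unweighted minus weighted) = -257.09243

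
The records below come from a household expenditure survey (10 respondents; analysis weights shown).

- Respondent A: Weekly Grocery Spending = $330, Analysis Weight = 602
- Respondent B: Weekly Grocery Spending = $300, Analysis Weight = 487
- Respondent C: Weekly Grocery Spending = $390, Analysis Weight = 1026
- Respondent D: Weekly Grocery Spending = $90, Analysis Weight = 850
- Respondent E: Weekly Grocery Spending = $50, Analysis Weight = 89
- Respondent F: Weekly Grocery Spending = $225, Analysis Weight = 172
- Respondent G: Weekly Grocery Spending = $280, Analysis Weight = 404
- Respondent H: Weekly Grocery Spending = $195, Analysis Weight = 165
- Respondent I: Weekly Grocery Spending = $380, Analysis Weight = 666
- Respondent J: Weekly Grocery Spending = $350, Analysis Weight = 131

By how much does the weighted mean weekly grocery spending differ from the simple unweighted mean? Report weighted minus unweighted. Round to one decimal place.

26.0

Unweighted sum = 330 + 300 + 390 + 90 + 50 + 225 + 280 + 195 + 380 + 350 = 2590
Unweighted mean = 2590 / 10 = 259
Weighted sum = 1308775
Sum of weights = 602 + 487 + 1026 + 850 + 89 + 172 + 404 + 165 + 666 + 131 = 4592
Weighted mean = 1308775 / 4592 = 285.01198
Difference (weighted minus unweighted) = 26.011977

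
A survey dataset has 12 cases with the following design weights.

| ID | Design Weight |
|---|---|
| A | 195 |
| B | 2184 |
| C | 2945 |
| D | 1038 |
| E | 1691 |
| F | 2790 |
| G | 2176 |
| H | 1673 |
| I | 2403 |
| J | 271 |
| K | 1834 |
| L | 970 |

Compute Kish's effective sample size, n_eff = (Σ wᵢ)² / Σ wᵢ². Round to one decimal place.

9.5

Σ wᵢ = 195 + 2184 + 2945 + 1038 + 1691 + 2790 + 2176 + 1673 + 2403 + 271 + 1834 + 970 = 20170
Σ wᵢ² = 42888142
n_eff = 20170² / 42888142 = 406828900 / 42888142 = 9.4858131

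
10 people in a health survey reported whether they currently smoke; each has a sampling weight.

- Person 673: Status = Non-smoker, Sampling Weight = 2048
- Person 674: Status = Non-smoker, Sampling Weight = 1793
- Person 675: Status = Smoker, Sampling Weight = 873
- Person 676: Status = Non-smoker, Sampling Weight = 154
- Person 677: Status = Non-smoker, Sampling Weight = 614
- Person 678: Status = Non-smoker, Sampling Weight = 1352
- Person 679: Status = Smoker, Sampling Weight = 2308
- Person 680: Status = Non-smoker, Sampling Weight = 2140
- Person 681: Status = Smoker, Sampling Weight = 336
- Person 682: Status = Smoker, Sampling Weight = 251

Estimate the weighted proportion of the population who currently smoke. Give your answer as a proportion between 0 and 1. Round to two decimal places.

Sum of weights for 'Smoker' = 873 + 2308 + 336 + 251 = 3768
Total weight = 2048 + 1793 + 873 + 154 + 614 + 1352 + 2308 + 2140 + 336 + 251 = 11869
Weighted proportion = 3768 / 11869 = 0.31746567

0.32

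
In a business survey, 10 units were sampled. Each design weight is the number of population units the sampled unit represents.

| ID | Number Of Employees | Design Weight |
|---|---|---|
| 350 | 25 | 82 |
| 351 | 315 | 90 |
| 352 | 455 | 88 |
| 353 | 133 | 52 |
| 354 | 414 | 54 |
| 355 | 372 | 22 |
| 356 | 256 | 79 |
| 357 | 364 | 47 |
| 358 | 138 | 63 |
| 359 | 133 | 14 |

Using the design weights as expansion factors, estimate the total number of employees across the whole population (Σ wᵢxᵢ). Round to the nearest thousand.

156000

Weighted total = 25×82 + 315×90 + 455×88 + 133×52 + 414×54 + 372×22 + 256×79 + 364×47 + 138×63 + 133×14
  = 2050 + 28350 + 40040 + 6916 + 22356 + 8184 + 20224 + 17108 + 8694 + 1862 = 155784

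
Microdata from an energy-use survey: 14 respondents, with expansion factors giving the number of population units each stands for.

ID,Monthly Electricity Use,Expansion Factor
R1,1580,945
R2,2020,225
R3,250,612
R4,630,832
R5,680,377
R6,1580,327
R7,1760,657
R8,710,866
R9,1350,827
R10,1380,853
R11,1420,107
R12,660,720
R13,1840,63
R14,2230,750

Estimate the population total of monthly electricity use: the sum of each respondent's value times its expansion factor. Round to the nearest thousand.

Weighted total = 9878110

9878000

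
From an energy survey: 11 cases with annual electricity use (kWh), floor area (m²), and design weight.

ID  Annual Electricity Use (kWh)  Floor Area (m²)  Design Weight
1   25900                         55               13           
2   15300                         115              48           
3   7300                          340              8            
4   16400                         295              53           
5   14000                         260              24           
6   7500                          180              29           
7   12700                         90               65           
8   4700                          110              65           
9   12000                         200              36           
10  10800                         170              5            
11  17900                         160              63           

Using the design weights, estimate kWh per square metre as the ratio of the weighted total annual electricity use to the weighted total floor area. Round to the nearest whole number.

Σ wᵢ·y = 25900×13 + 15300×48 + 7300×8 + 16400×53 + 14000×24 + 7500×29 + 12700×65 + 4700×65 + 12000×36 + 10800×5 + 17900×63
  = 5296900
Σ wᵢ·x = 55×13 + 115×48 + 340×8 + 295×53 + 260×24 + 180×29 + 90×65 + 110×65 + 200×36 + 170×5 + 160×63
  = 715 + 5520 + 2720 + 15635 + 6240 + 5220 + 5850 + 7150 + 7200 + 850 + 10080 = 67180
Ratio = 5296900 / 67180 = 78.846383

79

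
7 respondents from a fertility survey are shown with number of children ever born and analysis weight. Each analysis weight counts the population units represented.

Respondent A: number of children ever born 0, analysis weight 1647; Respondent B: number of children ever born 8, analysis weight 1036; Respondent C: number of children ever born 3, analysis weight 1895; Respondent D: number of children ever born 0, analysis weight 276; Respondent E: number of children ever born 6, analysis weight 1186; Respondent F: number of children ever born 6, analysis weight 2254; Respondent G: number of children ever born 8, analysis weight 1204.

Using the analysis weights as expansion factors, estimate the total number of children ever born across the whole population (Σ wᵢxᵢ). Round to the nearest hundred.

44200

Weighted total = 0×1647 + 8×1036 + 3×1895 + 0×276 + 6×1186 + 6×2254 + 8×1204
  = 0 + 8288 + 5685 + 0 + 7116 + 13524 + 9632 = 44245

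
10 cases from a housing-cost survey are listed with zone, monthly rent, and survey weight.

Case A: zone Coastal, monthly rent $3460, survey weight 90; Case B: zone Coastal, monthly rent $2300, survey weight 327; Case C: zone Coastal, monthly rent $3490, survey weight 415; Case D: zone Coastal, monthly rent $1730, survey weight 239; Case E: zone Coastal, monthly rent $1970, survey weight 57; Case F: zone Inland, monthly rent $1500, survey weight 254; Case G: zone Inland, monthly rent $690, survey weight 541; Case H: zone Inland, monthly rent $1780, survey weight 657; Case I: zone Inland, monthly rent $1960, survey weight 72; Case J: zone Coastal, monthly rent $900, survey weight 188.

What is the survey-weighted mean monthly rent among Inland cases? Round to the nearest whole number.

Inland rows: F, G, H, I
Weighted sum = 1500×254 + 690×541 + 1780×657 + 1960×72
  = 381000 + 373290 + 1169460 + 141120 = 2064870
Sum of weights = 254 + 541 + 657 + 72 = 1524
Weighted mean = 2064870 / 1524 = 1354.9016

1355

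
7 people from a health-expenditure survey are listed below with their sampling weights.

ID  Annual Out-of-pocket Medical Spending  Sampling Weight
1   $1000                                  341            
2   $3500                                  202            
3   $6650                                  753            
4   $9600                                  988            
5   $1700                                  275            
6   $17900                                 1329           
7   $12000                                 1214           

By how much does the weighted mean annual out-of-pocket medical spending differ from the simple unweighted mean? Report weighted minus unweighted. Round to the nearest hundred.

Unweighted sum = 52350
Unweighted mean = 52350 / 7 = 7478.5714
Weighted sum = 1000×341 + 3500×202 + 6650×753 + 9600×988 + 1700×275 + 17900×1329 + 12000×1214
  = 341000 + 707000 + 5007450 + 9484800 + 467500 + 23789100 + 14568000 = 54364850
Sum of weights = 341 + 202 + 753 + 988 + 275 + 1329 + 1214 = 5102
Weighted mean = 54364850 / 5102 = 10655.596
Difference (weighted minus unweighted) = 3177.0244

3200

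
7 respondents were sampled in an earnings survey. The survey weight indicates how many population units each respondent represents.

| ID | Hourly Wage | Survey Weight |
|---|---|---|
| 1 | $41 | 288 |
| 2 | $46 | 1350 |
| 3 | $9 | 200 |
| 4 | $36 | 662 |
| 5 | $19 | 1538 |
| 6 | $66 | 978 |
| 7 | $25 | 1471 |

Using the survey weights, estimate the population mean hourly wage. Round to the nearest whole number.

Weighted sum = 230085
Sum of weights = 288 + 1350 + 200 + 662 + 1538 + 978 + 1471 = 6487
Weighted mean = 230085 / 6487 = 35.46863

35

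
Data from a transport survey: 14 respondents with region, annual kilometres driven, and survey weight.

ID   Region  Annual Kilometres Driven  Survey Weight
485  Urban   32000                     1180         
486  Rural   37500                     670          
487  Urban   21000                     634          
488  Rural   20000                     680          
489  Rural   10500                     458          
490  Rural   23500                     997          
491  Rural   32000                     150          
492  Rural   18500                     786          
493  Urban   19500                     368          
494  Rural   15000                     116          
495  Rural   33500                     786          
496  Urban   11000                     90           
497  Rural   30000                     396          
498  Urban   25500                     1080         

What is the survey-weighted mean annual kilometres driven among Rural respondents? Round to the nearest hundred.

Rural rows: 486, 488, 489, 490, 491, 492, 494, 495, 497
Weighted sum = 37500×670 + 20000×680 + 10500×458 + 23500×997 + 32000×150 + 18500×786 + 15000×116 + 33500×786 + 30000×396
  = 25125000 + 13600000 + 4809000 + 23429500 + 4800000 + 14541000 + 1740000 + 26331000 + 11880000 = 126255500
Sum of weights = 670 + 680 + 458 + 997 + 150 + 786 + 116 + 786 + 396 = 5039
Weighted mean = 126255500 / 5039 = 25055.666

25100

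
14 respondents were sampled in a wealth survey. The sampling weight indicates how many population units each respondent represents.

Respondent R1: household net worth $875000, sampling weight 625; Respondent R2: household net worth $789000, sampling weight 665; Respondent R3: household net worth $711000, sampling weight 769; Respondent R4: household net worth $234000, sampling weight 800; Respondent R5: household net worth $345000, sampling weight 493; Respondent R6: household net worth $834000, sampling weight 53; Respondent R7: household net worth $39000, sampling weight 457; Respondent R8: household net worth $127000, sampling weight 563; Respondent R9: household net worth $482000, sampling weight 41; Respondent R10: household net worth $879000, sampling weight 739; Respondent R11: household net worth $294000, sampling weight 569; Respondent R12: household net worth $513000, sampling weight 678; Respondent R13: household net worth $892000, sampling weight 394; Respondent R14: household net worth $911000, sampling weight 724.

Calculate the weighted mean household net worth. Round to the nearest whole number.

Weighted sum = 4304585000
Sum of weights = 7570
Weighted mean = 4304585000 / 7570 = 568637.38

568637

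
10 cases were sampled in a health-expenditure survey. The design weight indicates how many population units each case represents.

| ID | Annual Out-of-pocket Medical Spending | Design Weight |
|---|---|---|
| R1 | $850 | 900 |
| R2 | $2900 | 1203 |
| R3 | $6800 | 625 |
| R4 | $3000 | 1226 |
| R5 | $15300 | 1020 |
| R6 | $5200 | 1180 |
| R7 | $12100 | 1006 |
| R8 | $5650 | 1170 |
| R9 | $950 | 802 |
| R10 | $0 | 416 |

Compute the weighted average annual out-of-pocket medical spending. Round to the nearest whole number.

5600

Weighted sum = 53468700
Sum of weights = 9548
Weighted mean = 53468700 / 9548 = 5599.9895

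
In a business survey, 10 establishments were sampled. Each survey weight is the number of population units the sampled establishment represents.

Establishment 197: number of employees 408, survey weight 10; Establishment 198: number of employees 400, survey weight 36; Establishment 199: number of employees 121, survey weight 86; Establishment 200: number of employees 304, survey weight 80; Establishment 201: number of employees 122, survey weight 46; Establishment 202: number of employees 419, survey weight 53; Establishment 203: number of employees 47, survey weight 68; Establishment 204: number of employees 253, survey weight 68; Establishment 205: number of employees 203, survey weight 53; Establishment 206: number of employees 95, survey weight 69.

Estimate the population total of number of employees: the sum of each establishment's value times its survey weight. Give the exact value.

Weighted total = 408×10 + 400×36 + 121×86 + 304×80 + 122×46 + 419×53 + 47×68 + 253×68 + 203×53 + 95×69
  = 4080 + 14400 + 10406 + 24320 + 5612 + 22207 + 3196 + 17204 + 10759 + 6555 = 118739

118739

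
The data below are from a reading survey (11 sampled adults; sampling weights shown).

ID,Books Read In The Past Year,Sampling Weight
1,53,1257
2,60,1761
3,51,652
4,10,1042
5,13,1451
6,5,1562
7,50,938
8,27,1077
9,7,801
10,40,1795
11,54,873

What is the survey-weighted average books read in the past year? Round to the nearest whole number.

Weighted sum = 53×1257 + 60×1761 + 51×652 + 10×1042 + 13×1451 + 5×1562 + 50×938 + 27×1077 + 7×801 + 40×1795 + 54×873
  = 66621 + 105660 + 33252 + 10420 + 18863 + 7810 + 46900 + 29079 + 5607 + 71800 + 47142 = 443154
Sum of weights = 13209
Weighted mean = 443154 / 13209 = 33.549398

34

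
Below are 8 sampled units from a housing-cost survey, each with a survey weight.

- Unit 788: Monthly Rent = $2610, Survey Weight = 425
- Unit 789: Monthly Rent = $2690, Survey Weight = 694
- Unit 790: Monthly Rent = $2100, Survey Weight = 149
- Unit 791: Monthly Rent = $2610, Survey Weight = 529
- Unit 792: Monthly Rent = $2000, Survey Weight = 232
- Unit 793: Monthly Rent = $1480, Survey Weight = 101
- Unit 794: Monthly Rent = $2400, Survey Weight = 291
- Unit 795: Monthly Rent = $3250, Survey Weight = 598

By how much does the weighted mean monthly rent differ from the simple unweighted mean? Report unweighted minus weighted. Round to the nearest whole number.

Unweighted sum = 19140
Unweighted mean = 19140 / 8 = 2392.5
Weighted sum = 2610×425 + 2690×694 + 2100×149 + 2610×529 + 2000×232 + 1480×101 + 2400×291 + 3250×598
  = 1109250 + 1866860 + 312900 + 1380690 + 464000 + 149480 + 698400 + 1943500 = 7925080
Sum of weights = 425 + 694 + 149 + 529 + 232 + 101 + 291 + 598 = 3019
Weighted mean = 7925080 / 3019 = 2625.0679
Difference (unweighted minus weighted) = -232.5679

-233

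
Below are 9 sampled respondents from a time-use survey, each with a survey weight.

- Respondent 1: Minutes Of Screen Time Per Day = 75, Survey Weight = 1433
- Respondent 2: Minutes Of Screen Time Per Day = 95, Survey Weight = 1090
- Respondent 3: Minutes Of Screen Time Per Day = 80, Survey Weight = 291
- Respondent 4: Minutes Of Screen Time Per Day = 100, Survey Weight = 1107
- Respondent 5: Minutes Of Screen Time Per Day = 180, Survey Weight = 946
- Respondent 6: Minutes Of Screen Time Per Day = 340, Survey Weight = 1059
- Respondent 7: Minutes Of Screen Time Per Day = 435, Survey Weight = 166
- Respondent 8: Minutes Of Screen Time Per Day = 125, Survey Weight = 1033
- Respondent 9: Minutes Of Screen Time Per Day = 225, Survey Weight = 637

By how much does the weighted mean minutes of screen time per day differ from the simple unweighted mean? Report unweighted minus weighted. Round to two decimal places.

26.71

Unweighted sum = 75 + 95 + 80 + 100 + 180 + 340 + 435 + 125 + 225 = 1655
Unweighted mean = 1655 / 9 = 183.88889
Weighted sum = 75×1433 + 95×1090 + 80×291 + 100×1107 + 180×946 + 340×1059 + 435×166 + 125×1033 + 225×637
  = 1220005
Sum of weights = 1433 + 1090 + 291 + 1107 + 946 + 1059 + 166 + 1033 + 637 = 7762
Weighted mean = 1220005 / 7762 = 157.17663
Difference (unweighted minus weighted) = 26.712259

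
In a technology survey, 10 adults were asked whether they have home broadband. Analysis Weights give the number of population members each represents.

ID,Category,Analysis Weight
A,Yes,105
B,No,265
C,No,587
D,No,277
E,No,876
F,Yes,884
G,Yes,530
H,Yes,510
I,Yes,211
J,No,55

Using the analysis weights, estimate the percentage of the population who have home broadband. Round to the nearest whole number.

Sum of weights for 'Yes' = 105 + 884 + 530 + 510 + 211 = 2240
Total weight = 105 + 265 + 587 + 277 + 876 + 884 + 530 + 510 + 211 + 55 = 4300
Weighted proportion = 2240 / 4300 = 0.52093023 → 52.093023%

52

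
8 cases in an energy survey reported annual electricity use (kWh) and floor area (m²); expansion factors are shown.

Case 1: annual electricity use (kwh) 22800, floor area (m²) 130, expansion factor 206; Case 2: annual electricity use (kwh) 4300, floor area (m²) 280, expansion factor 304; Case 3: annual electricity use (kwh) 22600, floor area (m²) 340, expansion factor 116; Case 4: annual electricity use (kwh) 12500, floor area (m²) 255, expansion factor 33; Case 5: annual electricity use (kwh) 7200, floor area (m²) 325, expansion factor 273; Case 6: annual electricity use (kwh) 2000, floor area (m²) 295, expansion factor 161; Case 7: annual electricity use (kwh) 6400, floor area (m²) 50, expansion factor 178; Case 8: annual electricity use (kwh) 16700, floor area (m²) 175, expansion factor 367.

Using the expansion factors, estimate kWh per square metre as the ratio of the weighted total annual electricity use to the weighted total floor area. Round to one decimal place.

50.4

Σ wᵢ·y = 22800×206 + 4300×304 + 22600×116 + 12500×33 + 7200×273 + 2000×161 + 6400×178 + 16700×367
  = 4696800 + 1307200 + 2621600 + 412500 + 1965600 + 322000 + 1139200 + 6128900 = 18593800
Σ wᵢ·x = 130×206 + 280×304 + 340×116 + 255×33 + 325×273 + 295×161 + 50×178 + 175×367
  = 26780 + 85120 + 39440 + 8415 + 88725 + 47495 + 8900 + 64225 = 369100
Ratio = 18593800 / 369100 = 50.37605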